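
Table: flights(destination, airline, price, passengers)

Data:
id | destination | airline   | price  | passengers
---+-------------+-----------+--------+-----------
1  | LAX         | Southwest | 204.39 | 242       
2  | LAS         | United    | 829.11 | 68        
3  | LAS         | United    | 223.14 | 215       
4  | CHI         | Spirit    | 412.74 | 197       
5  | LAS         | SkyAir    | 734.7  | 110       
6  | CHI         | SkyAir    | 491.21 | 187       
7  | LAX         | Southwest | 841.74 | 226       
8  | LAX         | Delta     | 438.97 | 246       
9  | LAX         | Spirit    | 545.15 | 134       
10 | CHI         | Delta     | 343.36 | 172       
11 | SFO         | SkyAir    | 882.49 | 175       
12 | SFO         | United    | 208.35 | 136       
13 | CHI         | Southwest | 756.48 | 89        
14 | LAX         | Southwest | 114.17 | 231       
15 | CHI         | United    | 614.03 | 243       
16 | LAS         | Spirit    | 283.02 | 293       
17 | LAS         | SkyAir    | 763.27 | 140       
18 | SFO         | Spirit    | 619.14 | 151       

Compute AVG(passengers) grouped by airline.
SELECT airline, AVG(passengers) as result
FROM flights
GROUP BY airline

Result:
  Delta: 209.00
  SkyAir: 153.00
  Southwest: 197.00
  Spirit: 193.75
  United: 165.50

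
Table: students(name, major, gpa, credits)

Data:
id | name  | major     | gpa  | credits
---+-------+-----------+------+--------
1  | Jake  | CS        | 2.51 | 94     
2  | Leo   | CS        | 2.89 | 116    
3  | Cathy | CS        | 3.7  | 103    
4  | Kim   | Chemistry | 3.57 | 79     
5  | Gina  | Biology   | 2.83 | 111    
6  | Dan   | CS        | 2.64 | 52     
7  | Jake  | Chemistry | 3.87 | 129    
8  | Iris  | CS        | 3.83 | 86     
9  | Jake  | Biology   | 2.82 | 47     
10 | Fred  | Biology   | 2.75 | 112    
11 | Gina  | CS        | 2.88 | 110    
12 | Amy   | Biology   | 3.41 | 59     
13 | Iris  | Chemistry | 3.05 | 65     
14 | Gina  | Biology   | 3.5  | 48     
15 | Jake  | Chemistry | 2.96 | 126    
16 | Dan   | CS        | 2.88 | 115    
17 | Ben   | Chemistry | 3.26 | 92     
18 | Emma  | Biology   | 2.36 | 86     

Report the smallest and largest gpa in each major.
SELECT major, MIN(gpa), MAX(gpa)
FROM students
GROUP BY major

Result:
  Biology: min=2.36, max=3.50
  CS: min=2.51, max=3.83
  Chemistry: min=2.96, max=3.87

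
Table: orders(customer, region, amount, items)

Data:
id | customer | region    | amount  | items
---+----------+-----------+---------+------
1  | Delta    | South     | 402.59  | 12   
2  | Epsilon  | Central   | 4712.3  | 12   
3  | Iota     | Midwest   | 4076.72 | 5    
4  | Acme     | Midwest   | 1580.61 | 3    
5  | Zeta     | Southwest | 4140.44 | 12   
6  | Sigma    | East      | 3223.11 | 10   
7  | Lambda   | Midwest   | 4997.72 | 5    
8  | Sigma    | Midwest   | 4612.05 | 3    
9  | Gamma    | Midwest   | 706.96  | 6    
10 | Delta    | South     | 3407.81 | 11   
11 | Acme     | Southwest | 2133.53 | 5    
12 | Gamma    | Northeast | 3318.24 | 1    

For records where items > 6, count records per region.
SELECT region, COUNT(*)
FROM orders
WHERE items > 6
GROUP BY region

Note: WHERE filters rows before grouping.

Result:
  Central: 1
  East: 1
  South: 2
  Southwest: 1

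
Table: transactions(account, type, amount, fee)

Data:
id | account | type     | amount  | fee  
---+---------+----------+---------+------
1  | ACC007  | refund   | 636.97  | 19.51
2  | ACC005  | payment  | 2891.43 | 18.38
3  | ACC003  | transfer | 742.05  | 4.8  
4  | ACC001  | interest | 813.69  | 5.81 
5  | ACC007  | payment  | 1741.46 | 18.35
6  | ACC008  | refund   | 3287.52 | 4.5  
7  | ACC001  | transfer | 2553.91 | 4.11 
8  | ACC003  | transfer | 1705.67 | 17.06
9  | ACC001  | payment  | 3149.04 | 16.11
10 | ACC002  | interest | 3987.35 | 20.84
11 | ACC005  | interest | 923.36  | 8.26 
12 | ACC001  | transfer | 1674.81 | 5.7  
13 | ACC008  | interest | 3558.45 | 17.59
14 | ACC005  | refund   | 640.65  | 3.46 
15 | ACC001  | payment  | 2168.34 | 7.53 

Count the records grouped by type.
SELECT type, COUNT(*) as count
FROM transactions
GROUP BY type

Result:
  interest: 4
  payment: 4
  refund: 3
  transfer: 4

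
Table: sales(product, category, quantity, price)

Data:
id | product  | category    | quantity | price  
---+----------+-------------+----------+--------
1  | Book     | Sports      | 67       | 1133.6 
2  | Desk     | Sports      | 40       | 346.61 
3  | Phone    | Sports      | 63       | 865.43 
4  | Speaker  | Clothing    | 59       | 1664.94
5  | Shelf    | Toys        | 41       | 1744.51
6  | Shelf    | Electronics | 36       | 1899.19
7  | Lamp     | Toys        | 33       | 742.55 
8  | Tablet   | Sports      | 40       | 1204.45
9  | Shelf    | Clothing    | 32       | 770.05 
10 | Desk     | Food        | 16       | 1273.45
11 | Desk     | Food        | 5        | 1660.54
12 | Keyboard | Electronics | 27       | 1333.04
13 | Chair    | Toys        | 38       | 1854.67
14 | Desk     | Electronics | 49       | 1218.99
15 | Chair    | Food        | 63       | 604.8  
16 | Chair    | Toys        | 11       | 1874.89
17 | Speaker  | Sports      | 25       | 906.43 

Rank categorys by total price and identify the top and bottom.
SELECT category, SUM(price)
FROM sales
GROUP BY category
ORDER BY SUM(price)

All groups:
  Clothing: 2434.99
  Food: 3538.79
  Electronics: 4451.22
  Sports: 4456.52
  Toys: 6216.62

Highest: Toys (6216.62)
Lowest: Clothing (2434.99)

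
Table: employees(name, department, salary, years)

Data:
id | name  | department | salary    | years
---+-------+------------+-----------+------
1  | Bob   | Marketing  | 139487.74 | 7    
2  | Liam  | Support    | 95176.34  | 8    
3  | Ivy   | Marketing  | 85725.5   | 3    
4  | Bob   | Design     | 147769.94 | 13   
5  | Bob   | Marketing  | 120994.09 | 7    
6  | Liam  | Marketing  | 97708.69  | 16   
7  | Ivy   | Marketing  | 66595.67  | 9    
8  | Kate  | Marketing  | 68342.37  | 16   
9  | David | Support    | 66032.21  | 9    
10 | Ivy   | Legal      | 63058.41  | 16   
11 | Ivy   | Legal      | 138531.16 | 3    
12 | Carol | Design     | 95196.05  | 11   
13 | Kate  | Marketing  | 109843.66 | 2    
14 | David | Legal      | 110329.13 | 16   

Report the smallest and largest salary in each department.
SELECT department, MIN(salary), MAX(salary)
FROM employees
GROUP BY department

Result:
  Design: min=95196.05, max=147769.94
  Legal: min=63058.41, max=138531.16
  Marketing: min=66595.67, max=139487.74
  Support: min=66032.21, max=95176.34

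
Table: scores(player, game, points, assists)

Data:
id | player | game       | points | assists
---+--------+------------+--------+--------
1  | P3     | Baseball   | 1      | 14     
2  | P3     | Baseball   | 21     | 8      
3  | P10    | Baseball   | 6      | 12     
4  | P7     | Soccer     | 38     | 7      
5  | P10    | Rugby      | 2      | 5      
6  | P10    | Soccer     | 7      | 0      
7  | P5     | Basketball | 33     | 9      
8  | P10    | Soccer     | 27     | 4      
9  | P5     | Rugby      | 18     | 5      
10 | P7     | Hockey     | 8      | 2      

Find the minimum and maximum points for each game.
SELECT game, MIN(points), MAX(points)
FROM scores
GROUP BY game

Result:
  Baseball: min=1, max=21
  Basketball: min=33, max=33
  Hockey: min=8, max=8
  Rugby: min=2, max=18
  Soccer: min=7, max=38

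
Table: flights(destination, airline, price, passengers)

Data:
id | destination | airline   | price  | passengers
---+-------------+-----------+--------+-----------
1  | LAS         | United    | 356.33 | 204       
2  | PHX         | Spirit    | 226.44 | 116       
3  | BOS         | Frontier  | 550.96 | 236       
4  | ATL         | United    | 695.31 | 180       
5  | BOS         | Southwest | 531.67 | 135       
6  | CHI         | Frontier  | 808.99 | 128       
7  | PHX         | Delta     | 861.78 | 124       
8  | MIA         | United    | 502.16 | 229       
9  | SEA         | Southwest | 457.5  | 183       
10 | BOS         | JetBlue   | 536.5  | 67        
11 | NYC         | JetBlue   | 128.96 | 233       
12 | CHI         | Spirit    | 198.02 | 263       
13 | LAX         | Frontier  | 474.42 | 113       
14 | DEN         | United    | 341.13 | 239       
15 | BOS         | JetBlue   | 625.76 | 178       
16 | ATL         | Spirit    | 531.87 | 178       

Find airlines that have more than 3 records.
SELECT airline, COUNT(*) as cnt
FROM flights
GROUP BY airline
HAVING COUNT(*) > 3

Result:
  United: 4

Note: HAVING filters groups after aggregation, WHERE filters rows before.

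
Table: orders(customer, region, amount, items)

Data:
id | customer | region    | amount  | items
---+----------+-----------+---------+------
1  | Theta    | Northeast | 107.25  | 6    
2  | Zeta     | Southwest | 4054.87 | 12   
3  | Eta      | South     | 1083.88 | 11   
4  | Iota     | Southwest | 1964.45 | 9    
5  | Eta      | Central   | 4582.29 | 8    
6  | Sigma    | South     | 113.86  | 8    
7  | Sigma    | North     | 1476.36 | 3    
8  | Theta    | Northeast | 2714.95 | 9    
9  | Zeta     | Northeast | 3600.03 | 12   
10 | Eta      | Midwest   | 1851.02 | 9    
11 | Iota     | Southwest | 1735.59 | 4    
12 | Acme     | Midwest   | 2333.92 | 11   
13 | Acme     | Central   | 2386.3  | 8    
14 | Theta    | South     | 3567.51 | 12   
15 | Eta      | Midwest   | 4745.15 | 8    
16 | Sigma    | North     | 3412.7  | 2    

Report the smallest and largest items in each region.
SELECT region, MIN(items), MAX(items)
FROM orders
GROUP BY region

Result:
  Central: min=8, max=8
  Midwest: min=8, max=11
  North: min=2, max=3
  Northeast: min=6, max=12
  South: min=8, max=12
  Southwest: min=4, max=12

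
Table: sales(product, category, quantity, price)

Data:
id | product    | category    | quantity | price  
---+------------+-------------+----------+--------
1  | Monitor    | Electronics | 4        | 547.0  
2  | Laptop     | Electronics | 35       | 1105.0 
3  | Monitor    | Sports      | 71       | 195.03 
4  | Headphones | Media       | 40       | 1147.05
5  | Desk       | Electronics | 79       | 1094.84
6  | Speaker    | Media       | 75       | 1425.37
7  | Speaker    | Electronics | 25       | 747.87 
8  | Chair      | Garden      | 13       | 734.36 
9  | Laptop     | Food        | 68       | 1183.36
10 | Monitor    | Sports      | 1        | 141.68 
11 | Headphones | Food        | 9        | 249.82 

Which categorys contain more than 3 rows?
SELECT category, COUNT(*) as cnt
FROM sales
GROUP BY category
HAVING COUNT(*) > 3

Result:
  Electronics: 4

Note: HAVING filters groups after aggregation, WHERE filters rows before.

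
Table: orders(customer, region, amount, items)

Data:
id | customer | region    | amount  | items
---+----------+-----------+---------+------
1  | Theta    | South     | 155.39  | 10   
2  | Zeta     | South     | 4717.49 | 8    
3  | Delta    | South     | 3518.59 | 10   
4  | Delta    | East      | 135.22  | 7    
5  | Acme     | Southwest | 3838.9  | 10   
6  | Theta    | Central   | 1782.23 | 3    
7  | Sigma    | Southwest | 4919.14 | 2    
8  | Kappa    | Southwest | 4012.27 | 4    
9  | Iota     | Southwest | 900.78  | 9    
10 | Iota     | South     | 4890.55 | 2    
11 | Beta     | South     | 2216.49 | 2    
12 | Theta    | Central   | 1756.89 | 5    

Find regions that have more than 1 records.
SELECT region, COUNT(*) as cnt
FROM orders
GROUP BY region
HAVING COUNT(*) > 1

Result:
  Central: 2
  South: 5
  Southwest: 4

Note: HAVING filters groups after aggregation, WHERE filters rows before.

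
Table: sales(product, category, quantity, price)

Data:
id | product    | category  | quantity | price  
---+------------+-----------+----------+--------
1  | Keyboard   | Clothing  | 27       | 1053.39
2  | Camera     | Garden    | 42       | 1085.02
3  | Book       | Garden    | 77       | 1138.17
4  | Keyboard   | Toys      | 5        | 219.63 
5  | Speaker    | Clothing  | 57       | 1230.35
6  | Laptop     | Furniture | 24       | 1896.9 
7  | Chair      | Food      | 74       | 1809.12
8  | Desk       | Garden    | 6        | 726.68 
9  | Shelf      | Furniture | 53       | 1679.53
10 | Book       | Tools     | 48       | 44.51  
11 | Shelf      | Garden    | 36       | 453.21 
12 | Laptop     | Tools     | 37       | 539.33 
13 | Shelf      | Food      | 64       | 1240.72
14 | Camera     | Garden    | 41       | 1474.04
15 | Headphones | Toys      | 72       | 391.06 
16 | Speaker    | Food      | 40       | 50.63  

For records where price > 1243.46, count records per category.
SELECT category, COUNT(*)
FROM sales
WHERE price > 1243.46
GROUP BY category

Note: WHERE filters rows before grouping.

Result:
  Food: 1
  Furniture: 2
  Garden: 1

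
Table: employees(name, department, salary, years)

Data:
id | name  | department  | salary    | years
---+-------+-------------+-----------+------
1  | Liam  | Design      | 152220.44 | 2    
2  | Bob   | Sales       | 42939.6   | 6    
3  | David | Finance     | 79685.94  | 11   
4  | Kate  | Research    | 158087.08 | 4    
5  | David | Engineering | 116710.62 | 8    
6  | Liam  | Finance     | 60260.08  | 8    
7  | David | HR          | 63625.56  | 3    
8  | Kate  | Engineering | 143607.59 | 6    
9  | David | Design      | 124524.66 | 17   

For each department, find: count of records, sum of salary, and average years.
SELECT department,
       COUNT(*) as cnt,
       SUM(salary) as total_salary,
       AVG(years) as avg_years
FROM employees
GROUP BY department

Result:
  Design: 2 records, 276745.10 total salary, 9.50 avg years
  Engineering: 2 records, 260318.21 total salary, 7.00 avg years
  Finance: 2 records, 139946.02 total salary, 9.50 avg years
  HR: 1 records, 63625.56 total salary, 3.00 avg years
  Research: 1 records, 158087.08 total salary, 4.00 avg years
  Sales: 1 records, 42939.60 total salary, 6.00 avg years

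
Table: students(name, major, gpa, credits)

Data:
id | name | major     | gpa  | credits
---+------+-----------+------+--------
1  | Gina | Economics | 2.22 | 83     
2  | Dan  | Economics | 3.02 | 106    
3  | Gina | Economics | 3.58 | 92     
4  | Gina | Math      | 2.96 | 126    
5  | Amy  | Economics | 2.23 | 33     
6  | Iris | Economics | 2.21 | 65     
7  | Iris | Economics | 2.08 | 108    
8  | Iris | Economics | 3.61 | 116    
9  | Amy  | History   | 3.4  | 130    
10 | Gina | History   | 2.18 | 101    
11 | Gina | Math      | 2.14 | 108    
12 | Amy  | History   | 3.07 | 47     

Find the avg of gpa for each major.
SELECT major, AVG(gpa) as result
FROM students
GROUP BY major

Result:
  Economics: 2.71
  History: 2.88
  Math: 2.55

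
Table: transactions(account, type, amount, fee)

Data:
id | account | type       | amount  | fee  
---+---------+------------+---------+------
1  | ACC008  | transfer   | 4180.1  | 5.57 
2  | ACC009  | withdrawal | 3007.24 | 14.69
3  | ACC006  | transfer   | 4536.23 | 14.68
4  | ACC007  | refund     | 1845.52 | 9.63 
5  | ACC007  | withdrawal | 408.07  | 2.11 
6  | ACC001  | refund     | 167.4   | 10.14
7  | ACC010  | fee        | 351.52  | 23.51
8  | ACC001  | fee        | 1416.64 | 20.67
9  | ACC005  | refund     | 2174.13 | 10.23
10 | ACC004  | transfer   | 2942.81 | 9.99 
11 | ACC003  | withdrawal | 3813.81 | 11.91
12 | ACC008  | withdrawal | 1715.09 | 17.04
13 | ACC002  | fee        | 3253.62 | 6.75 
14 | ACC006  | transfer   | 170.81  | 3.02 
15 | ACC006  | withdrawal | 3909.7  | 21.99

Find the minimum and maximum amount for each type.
SELECT type, MIN(amount), MAX(amount)
FROM transactions
GROUP BY type

Result:
  fee: min=351.52, max=3253.62
  refund: min=167.40, max=2174.13
  transfer: min=170.81, max=4536.23
  withdrawal: min=408.07, max=3909.70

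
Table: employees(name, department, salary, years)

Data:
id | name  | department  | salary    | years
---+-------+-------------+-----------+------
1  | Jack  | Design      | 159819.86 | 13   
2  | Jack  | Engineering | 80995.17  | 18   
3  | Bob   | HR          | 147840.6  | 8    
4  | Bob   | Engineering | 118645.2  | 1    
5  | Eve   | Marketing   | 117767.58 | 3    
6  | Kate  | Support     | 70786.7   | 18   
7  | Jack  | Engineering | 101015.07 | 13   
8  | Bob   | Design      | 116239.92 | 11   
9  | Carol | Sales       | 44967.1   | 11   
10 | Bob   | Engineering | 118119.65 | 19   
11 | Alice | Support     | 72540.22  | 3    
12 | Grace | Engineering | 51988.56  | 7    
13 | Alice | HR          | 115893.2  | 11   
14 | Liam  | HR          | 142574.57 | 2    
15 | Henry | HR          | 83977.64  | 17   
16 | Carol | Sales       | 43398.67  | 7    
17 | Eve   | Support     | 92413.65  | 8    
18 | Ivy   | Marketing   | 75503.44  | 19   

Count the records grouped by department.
SELECT department, COUNT(*) as count
FROM employees
GROUP BY department

Result:
  Design: 2
  Engineering: 5
  HR: 4
  Marketing: 2
  Sales: 2
  Support: 3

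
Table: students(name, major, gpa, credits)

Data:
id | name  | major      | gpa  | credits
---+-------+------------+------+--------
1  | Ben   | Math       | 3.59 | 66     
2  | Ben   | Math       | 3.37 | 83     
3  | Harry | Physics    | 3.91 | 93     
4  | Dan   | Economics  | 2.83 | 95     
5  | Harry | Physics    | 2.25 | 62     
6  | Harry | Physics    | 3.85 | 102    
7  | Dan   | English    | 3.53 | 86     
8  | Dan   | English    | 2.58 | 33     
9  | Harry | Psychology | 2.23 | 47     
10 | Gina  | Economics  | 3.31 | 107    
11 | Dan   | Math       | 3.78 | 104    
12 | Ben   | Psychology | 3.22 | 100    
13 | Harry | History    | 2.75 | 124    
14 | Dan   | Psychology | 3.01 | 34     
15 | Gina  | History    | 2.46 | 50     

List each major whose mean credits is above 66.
SELECT major, AVG(credits)
FROM students
GROUP BY major
HAVING AVG(credits) > 66

Result:
  Economics: avg=101.00
  History: avg=87.00
  Math: avg=84.33
  Physics: avg=85.67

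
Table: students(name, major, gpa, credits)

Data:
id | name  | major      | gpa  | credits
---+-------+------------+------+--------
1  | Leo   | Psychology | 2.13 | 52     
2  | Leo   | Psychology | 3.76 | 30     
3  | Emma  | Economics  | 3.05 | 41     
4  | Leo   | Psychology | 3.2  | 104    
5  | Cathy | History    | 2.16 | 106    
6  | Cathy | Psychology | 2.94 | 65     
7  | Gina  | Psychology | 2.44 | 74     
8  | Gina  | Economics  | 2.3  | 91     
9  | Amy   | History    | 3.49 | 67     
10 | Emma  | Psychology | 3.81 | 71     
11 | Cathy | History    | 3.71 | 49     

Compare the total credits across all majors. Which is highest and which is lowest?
SELECT major, SUM(credits)
FROM students
GROUP BY major
ORDER BY SUM(credits)

All groups:
  Economics: 132
  History: 222
  Psychology: 396

Highest: Psychology (396)
Lowest: Economics (132)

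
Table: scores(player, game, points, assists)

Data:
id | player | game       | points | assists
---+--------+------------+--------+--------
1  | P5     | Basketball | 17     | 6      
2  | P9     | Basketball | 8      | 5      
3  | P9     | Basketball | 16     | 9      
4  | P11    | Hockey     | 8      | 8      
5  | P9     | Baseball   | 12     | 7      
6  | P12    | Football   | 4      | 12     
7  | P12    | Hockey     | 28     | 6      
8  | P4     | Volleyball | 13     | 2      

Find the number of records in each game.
SELECT game, COUNT(*) as count
FROM scores
GROUP BY game

Result:
  Baseball: 1
  Basketball: 3
  Football: 1
  Hockey: 2
  Volleyball: 1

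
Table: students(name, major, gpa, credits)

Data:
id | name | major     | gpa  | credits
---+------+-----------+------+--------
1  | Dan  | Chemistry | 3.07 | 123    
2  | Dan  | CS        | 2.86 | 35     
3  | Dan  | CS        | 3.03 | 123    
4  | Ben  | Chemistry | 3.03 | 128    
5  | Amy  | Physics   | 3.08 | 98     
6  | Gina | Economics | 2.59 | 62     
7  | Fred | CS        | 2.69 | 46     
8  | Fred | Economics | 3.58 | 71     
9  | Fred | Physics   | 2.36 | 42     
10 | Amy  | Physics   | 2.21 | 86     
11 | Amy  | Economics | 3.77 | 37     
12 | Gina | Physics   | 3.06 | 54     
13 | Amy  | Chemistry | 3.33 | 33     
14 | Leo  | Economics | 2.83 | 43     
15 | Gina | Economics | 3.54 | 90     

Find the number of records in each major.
SELECT major, COUNT(*) as count
FROM students
GROUP BY major

Result:
  CS: 3
  Chemistry: 3
  Economics: 5
  Physics: 4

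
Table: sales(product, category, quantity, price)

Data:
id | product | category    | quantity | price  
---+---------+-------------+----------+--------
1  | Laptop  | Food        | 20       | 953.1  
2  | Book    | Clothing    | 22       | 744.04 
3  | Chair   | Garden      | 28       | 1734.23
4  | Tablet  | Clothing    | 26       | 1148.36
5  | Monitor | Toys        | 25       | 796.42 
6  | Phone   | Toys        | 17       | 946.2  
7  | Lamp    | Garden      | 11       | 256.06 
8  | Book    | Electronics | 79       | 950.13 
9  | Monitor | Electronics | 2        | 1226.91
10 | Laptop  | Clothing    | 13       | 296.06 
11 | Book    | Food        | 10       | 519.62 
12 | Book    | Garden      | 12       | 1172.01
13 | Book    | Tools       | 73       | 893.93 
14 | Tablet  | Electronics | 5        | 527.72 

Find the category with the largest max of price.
SELECT category, MAX(price) as val
FROM sales
GROUP BY category
ORDER BY val DESC
LIMIT 1

Result: Garden with max(price) = 1734.23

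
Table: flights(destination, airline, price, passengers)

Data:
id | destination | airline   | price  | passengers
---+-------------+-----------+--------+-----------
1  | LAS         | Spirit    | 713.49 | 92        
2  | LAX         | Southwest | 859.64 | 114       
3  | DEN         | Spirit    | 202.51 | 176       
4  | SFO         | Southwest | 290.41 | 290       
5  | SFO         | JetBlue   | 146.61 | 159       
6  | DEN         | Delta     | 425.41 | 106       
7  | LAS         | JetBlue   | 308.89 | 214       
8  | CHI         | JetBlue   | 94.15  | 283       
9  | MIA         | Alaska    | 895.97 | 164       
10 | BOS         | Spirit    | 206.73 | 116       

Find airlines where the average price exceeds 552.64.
SELECT airline, AVG(price)
FROM flights
GROUP BY airline
HAVING AVG(price) > 552.64

Result:
  Alaska: avg=895.97
  Southwest: avg=575.03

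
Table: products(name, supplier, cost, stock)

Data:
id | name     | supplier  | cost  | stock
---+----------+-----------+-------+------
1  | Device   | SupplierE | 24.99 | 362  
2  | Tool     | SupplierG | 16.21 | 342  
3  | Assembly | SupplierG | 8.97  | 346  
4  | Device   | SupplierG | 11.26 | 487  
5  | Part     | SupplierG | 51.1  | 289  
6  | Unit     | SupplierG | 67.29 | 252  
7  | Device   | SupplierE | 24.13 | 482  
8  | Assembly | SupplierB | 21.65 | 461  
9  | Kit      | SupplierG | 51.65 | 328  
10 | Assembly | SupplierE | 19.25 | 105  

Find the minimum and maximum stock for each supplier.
SELECT supplier, MIN(stock), MAX(stock)
FROM products
GROUP BY supplier

Result:
  SupplierB: min=461, max=461
  SupplierE: min=105, max=482
  SupplierG: min=252, max=487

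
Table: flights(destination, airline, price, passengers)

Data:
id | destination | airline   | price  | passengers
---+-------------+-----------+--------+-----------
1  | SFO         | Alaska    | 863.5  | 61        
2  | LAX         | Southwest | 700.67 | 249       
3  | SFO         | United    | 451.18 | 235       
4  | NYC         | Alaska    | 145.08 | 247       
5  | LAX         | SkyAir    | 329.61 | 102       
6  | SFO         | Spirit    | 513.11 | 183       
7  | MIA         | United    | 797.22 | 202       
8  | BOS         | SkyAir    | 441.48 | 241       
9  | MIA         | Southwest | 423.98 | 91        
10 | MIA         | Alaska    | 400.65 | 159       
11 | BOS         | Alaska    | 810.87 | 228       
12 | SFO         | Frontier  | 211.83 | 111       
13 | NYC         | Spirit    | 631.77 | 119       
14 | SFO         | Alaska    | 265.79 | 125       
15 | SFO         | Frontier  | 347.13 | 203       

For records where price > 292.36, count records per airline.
SELECT airline, COUNT(*)
FROM flights
WHERE price > 292.36
GROUP BY airline

Note: WHERE filters rows before grouping.

Result:
  Alaska: 3
  Frontier: 1
  SkyAir: 2
  Southwest: 2
  Spirit: 2
  United: 2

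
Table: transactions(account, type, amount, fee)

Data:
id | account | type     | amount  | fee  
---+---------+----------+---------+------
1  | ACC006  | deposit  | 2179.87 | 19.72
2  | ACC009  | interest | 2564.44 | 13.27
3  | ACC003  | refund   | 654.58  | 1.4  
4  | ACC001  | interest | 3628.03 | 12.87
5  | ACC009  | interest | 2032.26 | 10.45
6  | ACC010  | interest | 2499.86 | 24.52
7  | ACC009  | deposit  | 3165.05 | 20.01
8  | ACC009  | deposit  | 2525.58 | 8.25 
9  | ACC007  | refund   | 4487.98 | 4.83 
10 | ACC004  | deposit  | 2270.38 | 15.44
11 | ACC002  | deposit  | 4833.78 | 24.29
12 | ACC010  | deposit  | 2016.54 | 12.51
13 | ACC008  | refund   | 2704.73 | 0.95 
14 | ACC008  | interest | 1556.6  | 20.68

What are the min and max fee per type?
SELECT type, MIN(fee), MAX(fee)
FROM transactions
GROUP BY type

Result:
  deposit: min=8.25, max=24.29
  interest: min=10.45, max=24.52
  refund: min=0.95, max=4.83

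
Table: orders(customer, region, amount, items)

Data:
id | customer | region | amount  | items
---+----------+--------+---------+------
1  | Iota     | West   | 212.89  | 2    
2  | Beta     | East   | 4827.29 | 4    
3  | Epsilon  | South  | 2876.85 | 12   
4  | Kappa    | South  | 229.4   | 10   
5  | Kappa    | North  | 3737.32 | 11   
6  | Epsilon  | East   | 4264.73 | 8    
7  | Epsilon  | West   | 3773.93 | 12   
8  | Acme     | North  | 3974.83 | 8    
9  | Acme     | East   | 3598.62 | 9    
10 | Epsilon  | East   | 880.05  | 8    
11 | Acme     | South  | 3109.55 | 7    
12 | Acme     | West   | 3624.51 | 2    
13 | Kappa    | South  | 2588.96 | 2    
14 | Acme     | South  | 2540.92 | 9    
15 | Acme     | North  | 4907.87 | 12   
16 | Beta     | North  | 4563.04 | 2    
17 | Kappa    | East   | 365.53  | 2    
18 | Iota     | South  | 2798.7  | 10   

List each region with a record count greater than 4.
SELECT region, COUNT(*) as cnt
FROM orders
GROUP BY region
HAVING COUNT(*) > 4

Result:
  East: 5
  South: 6

Note: HAVING filters groups after aggregation, WHERE filters rows before.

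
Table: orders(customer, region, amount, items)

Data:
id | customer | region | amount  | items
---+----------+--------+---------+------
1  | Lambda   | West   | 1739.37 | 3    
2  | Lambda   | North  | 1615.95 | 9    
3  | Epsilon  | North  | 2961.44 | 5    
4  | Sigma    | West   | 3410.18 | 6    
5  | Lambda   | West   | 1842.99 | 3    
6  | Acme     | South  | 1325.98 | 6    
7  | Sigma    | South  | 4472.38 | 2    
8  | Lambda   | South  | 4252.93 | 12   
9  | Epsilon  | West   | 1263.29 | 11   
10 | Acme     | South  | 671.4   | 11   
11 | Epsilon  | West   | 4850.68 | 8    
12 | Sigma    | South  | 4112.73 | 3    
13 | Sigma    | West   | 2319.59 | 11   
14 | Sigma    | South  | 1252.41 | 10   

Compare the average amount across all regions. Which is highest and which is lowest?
SELECT region, AVG(amount)
FROM orders
GROUP BY region
ORDER BY AVG(amount)

All groups:
  North: 2288.70
  West: 2571.02
  South: 2681.31

Highest: South (2681.31)
Lowest: North (2288.70)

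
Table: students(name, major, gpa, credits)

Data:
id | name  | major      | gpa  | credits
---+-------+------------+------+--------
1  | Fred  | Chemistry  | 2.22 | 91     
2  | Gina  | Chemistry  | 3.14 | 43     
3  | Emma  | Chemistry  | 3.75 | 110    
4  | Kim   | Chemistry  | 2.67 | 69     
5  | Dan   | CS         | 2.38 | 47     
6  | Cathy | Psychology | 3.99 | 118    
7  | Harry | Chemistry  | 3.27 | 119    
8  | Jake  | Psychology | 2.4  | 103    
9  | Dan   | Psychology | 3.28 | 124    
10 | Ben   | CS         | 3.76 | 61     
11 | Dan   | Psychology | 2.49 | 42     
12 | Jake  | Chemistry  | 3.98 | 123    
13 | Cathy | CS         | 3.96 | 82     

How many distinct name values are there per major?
SELECT major, COUNT(DISTINCT name)
FROM students
GROUP BY major

Result:
  CS: 3 distinct
  Chemistry: 6 distinct
  Psychology: 3 distinct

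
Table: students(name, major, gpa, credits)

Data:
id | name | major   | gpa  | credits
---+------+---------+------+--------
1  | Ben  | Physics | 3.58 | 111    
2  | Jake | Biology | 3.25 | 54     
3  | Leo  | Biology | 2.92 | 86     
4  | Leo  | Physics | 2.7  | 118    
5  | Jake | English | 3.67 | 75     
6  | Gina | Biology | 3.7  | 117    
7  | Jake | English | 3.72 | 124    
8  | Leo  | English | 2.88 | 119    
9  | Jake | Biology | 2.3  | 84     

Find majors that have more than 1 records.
SELECT major, COUNT(*) as cnt
FROM students
GROUP BY major
HAVING COUNT(*) > 1

Result:
  Biology: 4
  English: 3
  Physics: 2

Note: HAVING filters groups after aggregation, WHERE filters rows before.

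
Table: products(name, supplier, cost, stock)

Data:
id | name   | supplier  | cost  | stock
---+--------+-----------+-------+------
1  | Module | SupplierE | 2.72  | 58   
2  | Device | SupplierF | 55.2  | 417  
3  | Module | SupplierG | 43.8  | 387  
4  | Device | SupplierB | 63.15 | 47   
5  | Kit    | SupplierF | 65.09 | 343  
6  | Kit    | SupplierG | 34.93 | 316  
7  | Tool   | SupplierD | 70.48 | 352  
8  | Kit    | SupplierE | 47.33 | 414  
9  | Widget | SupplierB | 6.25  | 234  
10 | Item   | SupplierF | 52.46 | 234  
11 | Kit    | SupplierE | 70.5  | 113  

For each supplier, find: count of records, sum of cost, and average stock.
SELECT supplier,
       COUNT(*) as cnt,
       SUM(cost) as total_cost,
       AVG(stock) as avg_stock
FROM products
GROUP BY supplier

Result:
  SupplierB: 2 records, 69.40 total cost, 140.50 avg stock
  SupplierD: 1 records, 70.48 total cost, 352.00 avg stock
  SupplierE: 3 records, 120.55 total cost, 195.00 avg stock
  SupplierF: 3 records, 172.75 total cost, 331.33 avg stock
  SupplierG: 2 records, 78.73 total cost, 351.50 avg stock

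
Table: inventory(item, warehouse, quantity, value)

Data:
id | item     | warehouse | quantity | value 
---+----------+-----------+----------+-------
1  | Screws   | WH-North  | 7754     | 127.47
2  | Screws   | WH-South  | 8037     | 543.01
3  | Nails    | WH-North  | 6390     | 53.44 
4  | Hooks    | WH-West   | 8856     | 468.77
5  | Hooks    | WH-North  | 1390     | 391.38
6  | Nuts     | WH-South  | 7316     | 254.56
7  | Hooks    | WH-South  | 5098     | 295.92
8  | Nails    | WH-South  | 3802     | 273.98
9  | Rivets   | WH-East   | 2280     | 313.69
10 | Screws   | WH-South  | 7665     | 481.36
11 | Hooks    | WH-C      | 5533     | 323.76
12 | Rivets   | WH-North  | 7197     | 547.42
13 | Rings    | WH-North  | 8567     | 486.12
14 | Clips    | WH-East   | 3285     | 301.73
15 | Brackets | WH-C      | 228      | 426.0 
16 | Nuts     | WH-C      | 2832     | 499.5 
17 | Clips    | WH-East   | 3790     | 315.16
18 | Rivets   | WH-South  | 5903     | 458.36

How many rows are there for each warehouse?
SELECT warehouse, COUNT(*) as count
FROM inventory
GROUP BY warehouse

Result:
  WH-C: 3
  WH-East: 3
  WH-North: 5
  WH-South: 6
  WH-West: 1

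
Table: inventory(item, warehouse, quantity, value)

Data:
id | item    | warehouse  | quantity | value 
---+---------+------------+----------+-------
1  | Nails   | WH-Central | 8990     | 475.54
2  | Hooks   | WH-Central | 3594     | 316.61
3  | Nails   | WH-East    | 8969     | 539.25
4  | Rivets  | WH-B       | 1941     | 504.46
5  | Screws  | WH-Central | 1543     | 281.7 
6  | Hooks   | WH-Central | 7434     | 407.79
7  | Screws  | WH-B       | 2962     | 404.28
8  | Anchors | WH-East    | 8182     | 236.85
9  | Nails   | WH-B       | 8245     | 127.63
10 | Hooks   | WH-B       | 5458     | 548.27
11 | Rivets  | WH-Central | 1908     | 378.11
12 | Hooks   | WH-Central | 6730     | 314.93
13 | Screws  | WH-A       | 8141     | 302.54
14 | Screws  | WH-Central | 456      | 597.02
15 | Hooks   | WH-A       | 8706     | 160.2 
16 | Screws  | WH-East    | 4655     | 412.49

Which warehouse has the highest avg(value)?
SELECT warehouse, AVG(value) as val
FROM inventory
GROUP BY warehouse
ORDER BY val DESC
LIMIT 1

Result: WH-East with avg(value) = 396.20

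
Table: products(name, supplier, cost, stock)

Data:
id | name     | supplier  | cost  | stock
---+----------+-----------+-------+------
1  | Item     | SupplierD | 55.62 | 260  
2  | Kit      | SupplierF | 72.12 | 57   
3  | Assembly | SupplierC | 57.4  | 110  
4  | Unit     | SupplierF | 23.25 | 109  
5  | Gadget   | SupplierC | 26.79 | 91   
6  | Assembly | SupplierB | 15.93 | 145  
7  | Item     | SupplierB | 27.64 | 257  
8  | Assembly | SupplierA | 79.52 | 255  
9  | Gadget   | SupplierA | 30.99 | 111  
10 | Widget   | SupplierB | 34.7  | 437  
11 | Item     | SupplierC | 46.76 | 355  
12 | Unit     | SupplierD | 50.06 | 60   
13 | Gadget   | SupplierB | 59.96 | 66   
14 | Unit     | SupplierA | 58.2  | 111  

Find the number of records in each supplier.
SELECT supplier, COUNT(*) as count
FROM products
GROUP BY supplier

Result:
  SupplierA: 3
  SupplierB: 4
  SupplierC: 3
  SupplierD: 2
  SupplierF: 2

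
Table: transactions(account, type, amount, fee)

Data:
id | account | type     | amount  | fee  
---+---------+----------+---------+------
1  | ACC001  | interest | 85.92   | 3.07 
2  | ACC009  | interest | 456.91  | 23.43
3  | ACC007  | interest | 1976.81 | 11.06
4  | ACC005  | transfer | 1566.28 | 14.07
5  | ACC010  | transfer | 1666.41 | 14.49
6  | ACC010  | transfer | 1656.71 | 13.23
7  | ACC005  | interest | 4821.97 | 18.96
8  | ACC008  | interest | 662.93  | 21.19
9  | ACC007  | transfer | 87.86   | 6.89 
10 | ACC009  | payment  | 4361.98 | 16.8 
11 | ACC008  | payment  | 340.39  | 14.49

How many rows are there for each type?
SELECT type, COUNT(*) as count
FROM transactions
GROUP BY type

Result:
  interest: 5
  payment: 2
  transfer: 4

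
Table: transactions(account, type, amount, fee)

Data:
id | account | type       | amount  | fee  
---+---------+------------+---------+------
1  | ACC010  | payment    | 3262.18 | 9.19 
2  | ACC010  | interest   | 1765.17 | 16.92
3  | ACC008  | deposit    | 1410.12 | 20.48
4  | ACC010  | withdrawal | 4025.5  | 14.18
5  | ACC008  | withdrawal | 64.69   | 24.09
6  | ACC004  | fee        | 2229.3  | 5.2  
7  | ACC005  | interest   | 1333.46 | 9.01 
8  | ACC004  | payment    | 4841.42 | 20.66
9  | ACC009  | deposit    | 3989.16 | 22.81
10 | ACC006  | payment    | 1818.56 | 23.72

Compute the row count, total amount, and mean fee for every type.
SELECT type,
       COUNT(*) as cnt,
       SUM(amount) as total_amount,
       AVG(fee) as avg_fee
FROM transactions
GROUP BY type

Result:
  deposit: 2 records, 5399.28 total amount, 21.65 avg fee
  fee: 1 records, 2229.30 total amount, 5.20 avg fee
  interest: 2 records, 3098.63 total amount, 12.97 avg fee
  payment: 3 records, 9922.16 total amount, 17.86 avg fee
  withdrawal: 2 records, 4090.19 total amount, 19.14 avg fee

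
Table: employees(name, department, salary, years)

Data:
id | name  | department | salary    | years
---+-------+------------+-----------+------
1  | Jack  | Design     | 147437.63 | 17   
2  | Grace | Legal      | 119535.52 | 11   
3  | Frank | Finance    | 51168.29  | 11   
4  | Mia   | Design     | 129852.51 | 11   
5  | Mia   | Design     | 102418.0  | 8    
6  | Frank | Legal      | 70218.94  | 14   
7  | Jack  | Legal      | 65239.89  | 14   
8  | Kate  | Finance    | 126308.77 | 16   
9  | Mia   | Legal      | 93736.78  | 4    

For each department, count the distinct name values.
SELECT department, COUNT(DISTINCT name)
FROM employees
GROUP BY department

Result:
  Design: 2 distinct
  Finance: 2 distinct
  Legal: 4 distinct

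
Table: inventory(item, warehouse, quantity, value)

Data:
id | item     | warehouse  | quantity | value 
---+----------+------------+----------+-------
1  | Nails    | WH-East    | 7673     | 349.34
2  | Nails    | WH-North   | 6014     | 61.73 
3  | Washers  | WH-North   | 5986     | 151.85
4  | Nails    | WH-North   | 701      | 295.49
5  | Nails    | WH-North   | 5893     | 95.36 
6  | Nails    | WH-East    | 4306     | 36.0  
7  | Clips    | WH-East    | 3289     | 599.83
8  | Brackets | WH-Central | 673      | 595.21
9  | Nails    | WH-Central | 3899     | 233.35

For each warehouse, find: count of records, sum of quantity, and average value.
SELECT warehouse,
       COUNT(*) as cnt,
       SUM(quantity) as total_quantity,
       AVG(value) as avg_value
FROM inventory
GROUP BY warehouse

Result:
  WH-Central: 2 records, 4572 total quantity, 414.28 avg value
  WH-East: 3 records, 15268 total quantity, 328.39 avg value
  WH-North: 4 records, 18594 total quantity, 151.11 avg value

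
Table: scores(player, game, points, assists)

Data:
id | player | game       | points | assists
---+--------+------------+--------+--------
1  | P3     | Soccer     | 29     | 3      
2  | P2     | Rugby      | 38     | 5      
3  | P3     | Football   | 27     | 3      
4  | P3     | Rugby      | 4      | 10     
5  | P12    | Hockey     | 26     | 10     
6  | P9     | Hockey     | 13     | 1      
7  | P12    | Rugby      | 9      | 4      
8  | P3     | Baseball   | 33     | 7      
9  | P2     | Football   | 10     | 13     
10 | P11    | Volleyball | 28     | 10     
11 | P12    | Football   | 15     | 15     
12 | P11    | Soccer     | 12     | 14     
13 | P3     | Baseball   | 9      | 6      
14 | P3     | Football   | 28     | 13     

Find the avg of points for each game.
SELECT game, AVG(points) as result
FROM scores
GROUP BY game

Result:
  Baseball: 21.00
  Football: 20.00
  Hockey: 19.50
  Rugby: 17.00
  Soccer: 20.50
  Volleyball: 28.00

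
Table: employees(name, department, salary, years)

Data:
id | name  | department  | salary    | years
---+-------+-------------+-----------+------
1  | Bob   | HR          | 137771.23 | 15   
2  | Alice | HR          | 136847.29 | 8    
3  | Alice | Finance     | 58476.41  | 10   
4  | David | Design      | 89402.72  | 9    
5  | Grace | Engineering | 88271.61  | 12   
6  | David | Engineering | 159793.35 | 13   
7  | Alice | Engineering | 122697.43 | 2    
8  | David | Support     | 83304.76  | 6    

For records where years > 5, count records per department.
SELECT department, COUNT(*)
FROM employees
WHERE years > 5
GROUP BY department

Note: WHERE filters rows before grouping.

Result:
  Design: 1
  Engineering: 2
  Finance: 1
  HR: 2
  Support: 1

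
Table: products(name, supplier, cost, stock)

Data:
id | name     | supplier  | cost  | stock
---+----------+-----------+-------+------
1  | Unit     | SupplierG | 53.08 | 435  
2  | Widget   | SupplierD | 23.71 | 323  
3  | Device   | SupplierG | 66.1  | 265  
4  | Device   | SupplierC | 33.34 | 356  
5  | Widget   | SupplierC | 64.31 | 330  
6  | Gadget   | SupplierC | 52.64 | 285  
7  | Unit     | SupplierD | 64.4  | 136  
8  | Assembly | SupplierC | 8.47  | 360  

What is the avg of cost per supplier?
SELECT supplier, AVG(cost) as result
FROM products
GROUP BY supplier

Result:
  SupplierC: 39.69
  SupplierD: 44.06
  SupplierG: 59.59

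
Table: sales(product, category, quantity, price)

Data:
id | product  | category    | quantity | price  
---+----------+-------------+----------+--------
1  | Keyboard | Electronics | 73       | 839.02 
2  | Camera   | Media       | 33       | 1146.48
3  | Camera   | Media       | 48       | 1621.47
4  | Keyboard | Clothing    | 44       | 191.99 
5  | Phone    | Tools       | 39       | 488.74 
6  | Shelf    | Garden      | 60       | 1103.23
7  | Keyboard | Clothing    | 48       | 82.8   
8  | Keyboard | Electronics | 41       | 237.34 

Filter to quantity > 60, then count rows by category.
SELECT category, COUNT(*)
FROM sales
WHERE quantity > 60
GROUP BY category

Note: WHERE filters rows before grouping.

Result:
  Electronics: 1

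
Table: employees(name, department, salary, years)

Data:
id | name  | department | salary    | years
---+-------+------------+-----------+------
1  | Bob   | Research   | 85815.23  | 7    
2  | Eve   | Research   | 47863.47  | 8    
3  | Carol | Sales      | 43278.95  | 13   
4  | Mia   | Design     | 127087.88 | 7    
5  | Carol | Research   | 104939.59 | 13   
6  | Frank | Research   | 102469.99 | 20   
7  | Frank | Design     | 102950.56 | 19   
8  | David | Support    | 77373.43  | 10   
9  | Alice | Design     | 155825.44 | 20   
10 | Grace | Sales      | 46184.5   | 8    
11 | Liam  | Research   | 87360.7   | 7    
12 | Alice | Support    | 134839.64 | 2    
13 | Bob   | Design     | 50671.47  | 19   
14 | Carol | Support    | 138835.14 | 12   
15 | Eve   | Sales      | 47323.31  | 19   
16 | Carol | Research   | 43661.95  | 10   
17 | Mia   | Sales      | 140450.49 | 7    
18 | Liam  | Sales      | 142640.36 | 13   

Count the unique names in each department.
SELECT department, COUNT(DISTINCT name)
FROM employees
GROUP BY department

Result:
  Design: 4 distinct
  Research: 5 distinct
  Sales: 5 distinct
  Support: 3 distinct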